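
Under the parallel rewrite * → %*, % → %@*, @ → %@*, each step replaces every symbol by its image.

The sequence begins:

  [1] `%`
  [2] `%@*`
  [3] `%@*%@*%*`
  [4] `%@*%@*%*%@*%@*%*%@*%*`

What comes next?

Replace each of the 21 characters of %@*%@*%*%@*%@*%*%@*%* in place — %@* %@* %* %@* %@* %* %@* %* %@* %@* %* %@* %@* %* %@* %* %@* %@* %* %@* %* — and concatenate.

%@*%@*%*%@*%@*%*%@*%*%@*%@*%*%@*%@*%*%@*%*%@*%@*%*%@*%*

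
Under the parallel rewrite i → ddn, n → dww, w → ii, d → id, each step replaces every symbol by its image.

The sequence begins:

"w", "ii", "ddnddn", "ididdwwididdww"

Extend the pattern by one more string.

Applying the rule to each of the 14 symbols of ididdwwididdww gives the pieces ddn id ddn id id ii ii ddn id ddn id id ii ii, which concatenate to the answer.

ddnidddnididiiiiddnidddnididiiii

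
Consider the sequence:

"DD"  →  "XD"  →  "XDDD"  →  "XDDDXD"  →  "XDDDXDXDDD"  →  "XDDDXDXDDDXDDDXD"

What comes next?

XDDDXDXDDDXDDDXDXDDDXDXDDD

This is a Fibonacci-style word recurrence s(k) = s(k−1)·s(k−2): e.g. XD·DD = XDDD.
Continuing: XDDDXDXDDDXDDDXD · XDDDXDXDDD gives term 7.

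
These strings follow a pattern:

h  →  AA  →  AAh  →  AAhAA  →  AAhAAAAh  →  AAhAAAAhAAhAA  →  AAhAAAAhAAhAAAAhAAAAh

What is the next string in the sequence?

AAhAAAAhAAhAAAAhAAAAhAAhAAAAhAAhAA

Each term (from the third on) is the previous term followed by the one before it: term 3 = AA·h = AAh.
Continuing: AAhAAAAhAAhAAAAhAAAAh · AAhAAAAhAAhAA gives term 8.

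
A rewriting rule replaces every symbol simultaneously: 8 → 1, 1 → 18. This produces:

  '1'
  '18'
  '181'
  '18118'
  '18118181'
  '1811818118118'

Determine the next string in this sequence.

Rewriting the 13 symbols of 1811818118118 one by one yields 18 1 18 18 1 18 1 18 18 1 18 18 1; concatenated:

181181811811818118181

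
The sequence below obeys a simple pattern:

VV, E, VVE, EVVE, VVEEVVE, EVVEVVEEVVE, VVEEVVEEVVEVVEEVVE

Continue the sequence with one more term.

This is a Fibonacci-style word recurrence s(k) = s(k−2)·s(k−1): e.g. VV·E = VVE.
Continuing: EVVEVVEEVVE · VVEEVVEEVVEVVEEVVE gives term 8.

EVVEVVEEVVEVVEEVVEEVVEVVEEVVE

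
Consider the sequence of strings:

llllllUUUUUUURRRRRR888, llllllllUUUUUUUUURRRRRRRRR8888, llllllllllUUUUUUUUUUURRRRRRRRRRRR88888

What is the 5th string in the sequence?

Reading off run lengths: l runs 6, 8, 10; U runs 7, 9, 11; R runs 6, 9, 12; 8 runs 3, 4, 5 — each is linear in n, where the shown terms are n = 2, 3, 4.
At n = 6 the blocks have lengths 14, 15, 18, 7.

llllllllllllllUUUUUUUUUUUUUUURRRRRRRRRRRRRRRRRR8888888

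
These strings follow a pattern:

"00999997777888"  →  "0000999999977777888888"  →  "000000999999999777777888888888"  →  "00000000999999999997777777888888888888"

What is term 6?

Reading off run lengths: 0 runs 2, 4, 6, 8; 9 runs 5, 7, 9, 11; 7 runs 4, 5, 6, 7; 8 runs 3, 6, 9, 12 — each is linear in n (n = 1, 2, …).
Setting n = 6 gives 12, 15, 9, 18 characters in each block.

000000000000999999999999999777777777888888888888888888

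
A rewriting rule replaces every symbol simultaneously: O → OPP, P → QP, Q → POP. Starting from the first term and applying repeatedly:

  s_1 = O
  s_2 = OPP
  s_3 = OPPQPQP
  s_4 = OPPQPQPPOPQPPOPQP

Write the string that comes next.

OPPQPQPPOPQPPOPQPQPOPPQPPOPQPQPOPPQPPOPQP

φ(OPPQPQPPOPQPPOPQP) expands symbol-by-symbol to OPP QP QP POP QP POP QP QP OPP QP POP QP QP OPP QP POP QP; joining the 17 pieces gives the next term.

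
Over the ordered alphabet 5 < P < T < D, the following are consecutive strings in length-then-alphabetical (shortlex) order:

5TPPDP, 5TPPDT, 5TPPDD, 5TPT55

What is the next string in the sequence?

Find the rightmost character of 5TPT55 below D, bump it to the next letter, and reset everything to its right to 5.

5TPT5P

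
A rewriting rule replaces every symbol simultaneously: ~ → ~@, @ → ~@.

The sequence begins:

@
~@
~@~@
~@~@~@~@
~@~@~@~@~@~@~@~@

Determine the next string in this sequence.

Applying the rule to each of the 16 symbols of ~@~@~@~@~@~@~@~@ gives the pieces ~@ ~@ ~@ ~@ ~@ ~@ ~@ ~@ ~@ ~@ ~@ ~@ ~@ ~@ ~@ ~@, which concatenate to the answer.

~@~@~@~@~@~@~@~@~@~@~@~@~@~@~@~@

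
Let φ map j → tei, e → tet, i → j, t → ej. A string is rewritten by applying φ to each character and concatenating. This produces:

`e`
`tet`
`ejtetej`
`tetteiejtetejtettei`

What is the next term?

ejtetejejtetjtetteiejtetejtetteiejtetejejtetj

φ(tetteiejtetejtettei) expands symbol-by-symbol to ej tet ej ej tet j tet tei ej tet ej tet tei ej tet ej ej tet j; joining the 19 pieces gives the next term.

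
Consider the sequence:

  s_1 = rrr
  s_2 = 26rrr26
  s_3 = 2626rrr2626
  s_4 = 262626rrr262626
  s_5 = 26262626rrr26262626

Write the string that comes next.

2626262626rrr2626262626

Every step adds 26 to the front and 26 to the end of the previous string.
One more step from 26262626rrr26262626 gives the answer.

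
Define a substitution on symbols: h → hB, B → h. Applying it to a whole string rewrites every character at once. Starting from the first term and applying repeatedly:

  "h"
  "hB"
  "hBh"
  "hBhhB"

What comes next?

Apply φ to hBhhB symbol by symbol: h→hB, B→h, h→hB, h→hB, B→h; joined: hB h hB hB h.

hBhhBhBh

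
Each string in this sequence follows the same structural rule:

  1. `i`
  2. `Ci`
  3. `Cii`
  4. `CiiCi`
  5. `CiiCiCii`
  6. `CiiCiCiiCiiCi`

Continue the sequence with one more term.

This is a Fibonacci-style word recurrence s(k) = s(k−1)·s(k−2): e.g. Ci·i = Cii.
So term 7 is CiiCiCiiCiiCi·CiiCiCii.

CiiCiCiiCiiCiCiiCiCii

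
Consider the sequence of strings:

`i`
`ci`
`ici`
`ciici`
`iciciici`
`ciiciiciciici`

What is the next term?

From term 3 onward, concatenate the second-to-last term with the last: i·ci = ici, ci·ici = ciici, …
So term 7 is iciciici·ciiciiciciici.

iciciiciciiciiciciici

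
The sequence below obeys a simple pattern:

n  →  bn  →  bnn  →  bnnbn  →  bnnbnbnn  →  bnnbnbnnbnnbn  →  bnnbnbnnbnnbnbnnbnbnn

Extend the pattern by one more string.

From term 3 onward, concatenate the last term with the second-to-last: bn·n = bnn, bnn·bn = bnnbn, …
So term 8 is bnnbnbnnbnnbnbnnbnbnn·bnnbnbnnbnnbn.

bnnbnbnnbnnbnbnnbnbnnbnnbnbnnbnnbn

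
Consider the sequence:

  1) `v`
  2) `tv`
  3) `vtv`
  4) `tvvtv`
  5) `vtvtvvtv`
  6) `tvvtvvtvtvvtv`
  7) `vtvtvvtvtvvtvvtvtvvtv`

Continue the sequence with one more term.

This is a Fibonacci-style word recurrence s(k) = s(k−2)·s(k−1): e.g. v·tv = vtv.
The next term joins tvvtvvtvtvvtv and vtvtvvtvtvvtvvtvtvvtv.

tvvtvvtvtvvtvvtvtvvtvtvvtvvtvtvvtv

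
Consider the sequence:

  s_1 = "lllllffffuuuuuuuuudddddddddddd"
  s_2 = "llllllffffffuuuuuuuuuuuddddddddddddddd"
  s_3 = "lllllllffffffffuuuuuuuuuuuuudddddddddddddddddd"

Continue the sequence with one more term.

llllllllffffffffffuuuuuuuuuuuuuuuddddddddddddddddddddd

The n-th term is n+2 l's then 2n-2 f's then 2n+3 u's then 3n+3 d's, where the shown terms are n = 3, 4, 5.
At n = 6 the blocks have lengths 8, 10, 15, 21.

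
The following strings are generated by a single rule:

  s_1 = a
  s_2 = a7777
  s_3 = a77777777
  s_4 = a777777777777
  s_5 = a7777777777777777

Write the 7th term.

a777777777777777777777777

The strings grow by a fixed suffix 7777 each time.
From a7777777777777777, 2 further steps: a7777777777777777 → a77777777777777777777 → (answer).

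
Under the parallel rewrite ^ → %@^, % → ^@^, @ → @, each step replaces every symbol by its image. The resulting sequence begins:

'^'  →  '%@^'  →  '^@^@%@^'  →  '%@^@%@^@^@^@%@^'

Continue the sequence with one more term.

^@^@%@^@^@^@%@^@%@^@%@^@^@^@%@^

Applying the rule to each of the 15 symbols of %@^@%@^@^@^@%@^ gives the pieces ^@^ @ %@^ @ ^@^ @ %@^ @ %@^ @ %@^ @ ^@^ @ %@^, which concatenate to the answer.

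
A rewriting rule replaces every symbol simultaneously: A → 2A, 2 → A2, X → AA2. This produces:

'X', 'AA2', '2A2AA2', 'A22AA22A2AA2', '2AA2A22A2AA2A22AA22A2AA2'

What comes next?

Rewriting the 24 symbols of 2AA2A22A2AA2A22AA22A2AA2 one by one yields A2 2A 2A A2 2A A2 A2 2A A2 2A 2A A2 2A A2 A2 2A 2A A2 A2 2A A2 2A 2A A2; concatenated:

A22A2AA22AA2A22AA22A2AA22AA2A22A2AA2A22AA22A2AA2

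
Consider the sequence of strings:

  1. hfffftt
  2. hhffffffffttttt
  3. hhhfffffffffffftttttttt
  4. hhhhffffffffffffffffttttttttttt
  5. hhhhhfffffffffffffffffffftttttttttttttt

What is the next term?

The n-th term is n h's then 4n f's then 3n-1 t's (n = 1, 2, …).
Setting n = 6 gives 6, 24, 17 characters in each block.

hhhhhhffffffffffffffffffffffffttttttttttttttttt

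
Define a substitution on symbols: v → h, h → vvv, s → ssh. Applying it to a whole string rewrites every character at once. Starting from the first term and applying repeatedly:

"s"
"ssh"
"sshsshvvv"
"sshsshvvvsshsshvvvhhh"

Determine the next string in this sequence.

Replace each of the 21 characters of sshsshvvvsshsshvvvhhh in place — ssh ssh vvv ssh ssh vvv h h h ssh ssh vvv ssh ssh vvv h h h vvv vvv vvv — and concatenate.

sshsshvvvsshsshvvvhhhsshsshvvvsshsshvvvhhhvvvvvvvvv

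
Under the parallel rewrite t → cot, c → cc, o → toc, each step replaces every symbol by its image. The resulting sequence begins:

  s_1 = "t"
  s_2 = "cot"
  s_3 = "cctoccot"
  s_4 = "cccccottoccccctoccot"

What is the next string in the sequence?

Applying the rule to each of the 20 symbols of cccccottoccccctoccot gives the pieces cc cc cc cc cc toc cot cot toc cc cc cc cc cc cot toc cc cc toc cot, which concatenate to the answer.

cccccccccctoccotcottoccccccccccccottoccccctoccot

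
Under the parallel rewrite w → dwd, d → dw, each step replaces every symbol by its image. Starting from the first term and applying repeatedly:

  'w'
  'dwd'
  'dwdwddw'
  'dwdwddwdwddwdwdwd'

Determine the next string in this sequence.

Rewriting the 17 symbols of dwdwddwdwddwdwdwd one by one yields dw dwd dw dwd dw dw dwd dw dwd dw dw dwd dw dwd dw dwd dw; concatenated:

dwdwddwdwddwdwdwddwdwddwdwdwddwdwddwdwddw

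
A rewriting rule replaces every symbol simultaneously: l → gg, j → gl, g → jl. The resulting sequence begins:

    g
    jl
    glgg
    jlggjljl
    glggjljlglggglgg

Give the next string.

jlggjljlglggglggjlggjljljlggjljl

Replace each of the 16 characters of glggjljlglggglgg in place — jl gg jl jl gl gg gl gg jl gg jl jl jl gg jl jl — and concatenate.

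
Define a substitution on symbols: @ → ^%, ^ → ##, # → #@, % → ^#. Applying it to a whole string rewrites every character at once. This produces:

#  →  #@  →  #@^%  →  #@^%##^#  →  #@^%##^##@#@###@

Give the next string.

Rewriting the 16 symbols of #@^%##^##@#@###@ one by one yields #@ ^% ## ^# #@ #@ ## #@ #@ ^% #@ ^% #@ #@ #@ ^%; concatenated:

#@^%##^##@#@###@#@^%#@^%#@#@#@^%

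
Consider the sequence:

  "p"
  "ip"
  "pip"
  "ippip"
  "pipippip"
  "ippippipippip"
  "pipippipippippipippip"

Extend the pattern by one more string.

ippippipippippipippipippippipippip

This is a Fibonacci-style word recurrence s(k) = s(k−2)·s(k−1): e.g. p·ip = pip.
Continuing: ippippipippip · pipippipippippipippip gives term 8.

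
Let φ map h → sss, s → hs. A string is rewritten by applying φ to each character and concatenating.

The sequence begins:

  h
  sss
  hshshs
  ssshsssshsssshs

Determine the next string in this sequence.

hshshsssshshshshsssshshshshsssshs

Applying the rule to each of the 15 symbols of ssshsssshsssshs gives the pieces hs hs hs sss hs hs hs hs sss hs hs hs hs sss hs, which concatenate to the answer.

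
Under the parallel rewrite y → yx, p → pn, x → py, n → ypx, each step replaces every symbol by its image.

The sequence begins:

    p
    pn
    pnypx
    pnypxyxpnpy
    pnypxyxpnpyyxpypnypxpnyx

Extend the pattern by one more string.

pnypxyxpnpyyxpypnypxpnyxyxpypnyxpnypxyxpnpypnypxyxpy

φ(pnypxyxpnpyyxpypnypxpnyx) expands symbol-by-symbol to pn ypx yx pn py yx py pn ypx pn yx yx py pn yx pn ypx yx pn py pn ypx yx py; joining the 24 pieces gives the next term.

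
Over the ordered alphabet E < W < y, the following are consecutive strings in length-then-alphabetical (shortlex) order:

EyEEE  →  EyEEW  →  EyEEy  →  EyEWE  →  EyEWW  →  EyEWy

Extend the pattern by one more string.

The successor of EyEWy increments the rightmost position that isn't already y and resets every position after it to E.

EyEyE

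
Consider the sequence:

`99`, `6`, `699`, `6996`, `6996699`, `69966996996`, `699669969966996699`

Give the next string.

Each term (from the third on) is the previous term followed by the one before it: term 3 = 6·99 = 699.
The next term joins 699669969966996699 and 69966996996.

69966996996699669969966996996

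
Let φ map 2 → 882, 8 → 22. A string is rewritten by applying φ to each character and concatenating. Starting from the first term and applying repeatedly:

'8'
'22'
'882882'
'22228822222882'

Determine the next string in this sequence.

88288288288222228828828828828822222882

Applying the rule to each of the 14 symbols of 22228822222882 gives the pieces 882 882 882 882 22 22 882 882 882 882 882 22 22 882, which concatenate to the answer.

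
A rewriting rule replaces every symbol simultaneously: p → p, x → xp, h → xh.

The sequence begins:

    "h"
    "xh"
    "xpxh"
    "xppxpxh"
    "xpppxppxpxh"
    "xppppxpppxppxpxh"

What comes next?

xpppppxppppxpppxppxpxh

Replace each of the 16 characters of xppppxpppxppxpxh in place — xp p p p p xp p p p xp p p xp p xp xh — and concatenate.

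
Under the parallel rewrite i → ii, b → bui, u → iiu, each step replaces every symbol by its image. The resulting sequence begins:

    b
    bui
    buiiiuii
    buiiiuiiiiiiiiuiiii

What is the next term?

Rewriting the 19 symbols of buiiiuiiiiiiiiuiiii one by one yields bui iiu ii ii ii iiu ii ii ii ii ii ii ii ii iiu ii ii ii ii; concatenated:

buiiiuiiiiiiiiuiiiiiiiiiiiiiiiiiiuiiiiiiii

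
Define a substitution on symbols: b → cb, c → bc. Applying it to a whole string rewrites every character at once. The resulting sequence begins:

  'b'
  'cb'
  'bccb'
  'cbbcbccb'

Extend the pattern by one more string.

bccbcbbccbbcbccb

Expanding cbbcbccb: c→bc, b→cb, b→cb, c→bc, b→cb, c→bc, c→bc, b→cb. Concatenated: bc cb cb bc cb bc bc cb.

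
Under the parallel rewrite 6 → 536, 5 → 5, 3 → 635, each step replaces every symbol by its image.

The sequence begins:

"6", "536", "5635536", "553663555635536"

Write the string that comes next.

Applying the rule to each of the 15 symbols of 553663555635536 gives the pieces 5 5 635 536 536 635 5 5 5 536 635 5 5 635 536, which concatenate to the answer.

5563553653663555553663555635536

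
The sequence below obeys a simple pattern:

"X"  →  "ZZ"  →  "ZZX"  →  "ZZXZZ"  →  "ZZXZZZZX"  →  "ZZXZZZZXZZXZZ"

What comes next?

This is a Fibonacci-style word recurrence s(k) = s(k−1)·s(k−2): e.g. ZZ·X = ZZX.
Continuing: ZZXZZZZXZZXZZ · ZZXZZZZX gives term 7.

ZZXZZZZXZZXZZZZXZZZZX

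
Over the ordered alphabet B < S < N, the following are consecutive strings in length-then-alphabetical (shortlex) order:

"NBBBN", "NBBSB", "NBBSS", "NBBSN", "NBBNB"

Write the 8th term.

NBSBB

Continuing the enumeration 3 steps past NBBNB: NBBNB → NBBNS → NBBNN → (answer).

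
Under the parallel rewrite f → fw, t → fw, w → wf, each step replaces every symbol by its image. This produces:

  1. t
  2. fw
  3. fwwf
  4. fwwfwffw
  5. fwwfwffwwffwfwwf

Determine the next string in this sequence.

Rewriting the 16 symbols of fwwfwffwwffwfwwf one by one yields fw wf wf fw wf fw fw wf wf fw fw wf fw wf wf fw; concatenated:

fwwfwffwwffwfwwfwffwfwwffwwfwffw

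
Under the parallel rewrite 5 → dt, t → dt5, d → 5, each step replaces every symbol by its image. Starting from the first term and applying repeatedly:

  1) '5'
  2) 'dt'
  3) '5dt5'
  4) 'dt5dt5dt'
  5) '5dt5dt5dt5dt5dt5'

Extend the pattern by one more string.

Applying the rule to each of the 16 symbols of 5dt5dt5dt5dt5dt5 gives the pieces dt 5 dt5 dt 5 dt5 dt 5 dt5 dt 5 dt5 dt 5 dt5 dt, which concatenate to the answer.

dt5dt5dt5dt5dt5dt5dt5dt5dt5dt5dt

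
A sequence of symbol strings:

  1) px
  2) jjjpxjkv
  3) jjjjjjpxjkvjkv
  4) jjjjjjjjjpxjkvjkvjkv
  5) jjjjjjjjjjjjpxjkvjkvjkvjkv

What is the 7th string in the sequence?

s(k+1) = jjj·s(k)·jkv, so each term gains jjj as a prefix and jkv as a suffix.
From jjjjjjjjjjjjpxjkvjkvjkvjkv, 2 further steps: jjjjjjjjjjjjpxjkvjkvjkvjkv → jjjjjjjjjjjjjjjpxjkvjkvjkvjkvjkv → (answer).

jjjjjjjjjjjjjjjjjjpxjkvjkvjkvjkvjkvjkv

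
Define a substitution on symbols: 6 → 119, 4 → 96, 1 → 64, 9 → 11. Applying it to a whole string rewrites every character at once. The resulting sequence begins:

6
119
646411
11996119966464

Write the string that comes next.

Replace each of the 14 characters of 11996119966464 in place — 64 64 11 11 119 64 64 11 11 119 119 96 119 96 — and concatenate.

64641111119646411111191199611996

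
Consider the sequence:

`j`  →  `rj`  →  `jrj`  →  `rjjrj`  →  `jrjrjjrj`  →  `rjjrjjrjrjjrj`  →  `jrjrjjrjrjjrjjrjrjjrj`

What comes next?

This is a Fibonacci-style word recurrence s(k) = s(k−2)·s(k−1): e.g. j·rj = jrj.
So term 8 is rjjrjjrjrjjrj·jrjrjjrjrjjrjjrjrjjrj.

rjjrjjrjrjjrjjrjrjjrjrjjrjjrjrjjrj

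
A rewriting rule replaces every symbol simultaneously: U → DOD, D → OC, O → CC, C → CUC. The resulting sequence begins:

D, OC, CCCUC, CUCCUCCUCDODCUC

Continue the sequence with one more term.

Applying the rule to each of the 15 symbols of CUCCUCCUCDODCUC gives the pieces CUC DOD CUC CUC DOD CUC CUC DOD CUC OC CC OC CUC DOD CUC, which concatenate to the answer.

CUCDODCUCCUCDODCUCCUCDODCUCOCCCOCCUCDODCUC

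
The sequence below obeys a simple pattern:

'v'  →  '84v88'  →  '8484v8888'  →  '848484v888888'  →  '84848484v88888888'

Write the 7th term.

848484848484v888888888888

Each term wraps the previous one in 84 on the left and 88 on the right.
From 84848484v88888888, 2 further steps: 84848484v88888888 → 8484848484v8888888888 → (answer).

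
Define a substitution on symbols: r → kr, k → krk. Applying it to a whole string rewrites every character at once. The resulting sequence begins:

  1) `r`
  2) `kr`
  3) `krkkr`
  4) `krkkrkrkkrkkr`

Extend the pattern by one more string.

krkkrkrkkrkkrkrkkrkrkkrkkrkrkkrkkr

φ(krkkrkrkkrkkr) expands symbol-by-symbol to krk kr krk krk kr krk kr krk krk kr krk krk kr; joining the 13 pieces gives the next term.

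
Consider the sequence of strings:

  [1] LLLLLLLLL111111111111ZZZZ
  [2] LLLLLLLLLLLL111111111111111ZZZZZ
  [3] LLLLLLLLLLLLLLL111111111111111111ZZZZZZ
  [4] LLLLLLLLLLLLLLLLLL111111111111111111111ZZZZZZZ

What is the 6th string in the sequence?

Term n consists of 3n L's, followed by 3n+3 1's, followed by n+1 Z's, where the shown terms are n = 3, 4, 5, 6.
Setting n = 8 gives 24, 27, 9 characters in each block.

LLLLLLLLLLLLLLLLLLLLLLLL111111111111111111111111111ZZZZZZZZZ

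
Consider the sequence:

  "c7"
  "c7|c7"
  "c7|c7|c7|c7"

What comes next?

Each string is two copies of the previous one joined by '|'.
Doubling c7|c7|c7|c7 with '|' between the halves:

c7|c7|c7|c7|c7|c7|c7|c7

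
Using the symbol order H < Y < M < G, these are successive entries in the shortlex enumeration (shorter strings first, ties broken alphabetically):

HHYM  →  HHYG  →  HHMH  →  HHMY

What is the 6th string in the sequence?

HHMG

Continuing the enumeration 2 steps past HHMY: HHMY → HHMM → (answer).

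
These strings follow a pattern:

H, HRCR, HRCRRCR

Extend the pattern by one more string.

The strings grow by a fixed suffix RCR each time.
Applying this once more to HRCRRCR:

HRCRRCRRCR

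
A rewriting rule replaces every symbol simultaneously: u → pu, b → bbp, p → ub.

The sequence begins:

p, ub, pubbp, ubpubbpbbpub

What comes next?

pubbpubpubbpbbpubbbpbbpubpubbp

Expanding ubpubbpbbpub: u→pu, b→bbp, p→ub, u→pu, b→bbp, b→bbp, p→ub, b→bbp, b→bbp, p→ub, u→pu, b→bbp. Concatenated: pu bbp ub pu bbp bbp ub bbp bbp ub pu bbp.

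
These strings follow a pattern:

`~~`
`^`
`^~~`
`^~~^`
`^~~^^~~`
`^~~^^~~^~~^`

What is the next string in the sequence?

^~~^^~~^~~^^~~^^~~

From term 3 onward, concatenate the last term with the second-to-last: ^·~~ = ^~~, ^~~·^ = ^~~^, …
Continuing: ^~~^^~~^~~^ · ^~~^^~~ gives term 7.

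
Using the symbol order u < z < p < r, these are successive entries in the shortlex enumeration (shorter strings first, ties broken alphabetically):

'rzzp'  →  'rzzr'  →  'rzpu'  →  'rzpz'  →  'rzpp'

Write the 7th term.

Advancing 2 positions from rzpp through rzpp → rzpr reaches term 7.

rzru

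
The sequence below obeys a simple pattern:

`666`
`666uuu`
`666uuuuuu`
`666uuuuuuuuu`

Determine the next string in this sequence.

Each term is the previous one with uuu appended.
Applying this once more to 666uuuuuuuuu:

666uuuuuuuuuuuu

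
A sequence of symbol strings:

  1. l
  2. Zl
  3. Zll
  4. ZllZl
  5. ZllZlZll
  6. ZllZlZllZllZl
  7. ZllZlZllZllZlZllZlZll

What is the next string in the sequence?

ZllZlZllZllZlZllZlZllZllZlZllZllZl

From term 3 onward, concatenate the last term with the second-to-last: Zl·l = Zll, Zll·Zl = ZllZl, …
So term 8 is ZllZlZllZllZlZllZlZll·ZllZlZllZllZl.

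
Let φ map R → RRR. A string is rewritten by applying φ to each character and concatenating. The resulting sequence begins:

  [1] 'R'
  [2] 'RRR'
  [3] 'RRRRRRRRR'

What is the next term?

RRRRRRRRRRRRRRRRRRRRRRRRRRR

Apply φ to RRRRRRRRR symbol by symbol: R→RRR, R→RRR, R→RRR, R→RRR, R→RRR, R→RRR, R→RRR, R→RRR, R→RRR; joined: RRR RRR RRR RRR RRR RRR RRR RRR RRR.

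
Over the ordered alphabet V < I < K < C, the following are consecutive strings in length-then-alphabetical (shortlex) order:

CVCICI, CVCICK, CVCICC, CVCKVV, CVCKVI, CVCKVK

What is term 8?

Stepping forward 2 times from CVCKVK: CVCKVK → CVCKVC, then the target.

CVCKIV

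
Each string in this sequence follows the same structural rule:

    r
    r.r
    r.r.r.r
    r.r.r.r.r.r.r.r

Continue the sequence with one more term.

r.r.r.r.r.r.r.r.r.r.r.r.r.r.r.r

Each string is two copies of the previous one joined by '.'.
So the next term is two copies of r.r.r.r.r.r.r.r with '.' between the halves.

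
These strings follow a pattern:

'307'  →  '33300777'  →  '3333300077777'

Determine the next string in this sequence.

The n-th term is 2n-1 3's then n 0's then 2n-1 7's (n = 1, 2, …).
Setting n = 4 gives 7, 4, 7 characters in each block.

333333300007777777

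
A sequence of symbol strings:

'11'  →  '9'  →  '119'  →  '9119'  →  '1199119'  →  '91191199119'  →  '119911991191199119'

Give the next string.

This is a Fibonacci-style word recurrence s(k) = s(k−2)·s(k−1): e.g. 11·9 = 119.
Continuing: 91191199119 · 119911991191199119 gives term 8.

91191199119119911991191199119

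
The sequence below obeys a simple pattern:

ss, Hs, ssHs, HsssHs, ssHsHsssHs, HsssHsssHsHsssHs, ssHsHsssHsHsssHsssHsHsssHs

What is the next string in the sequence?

HsssHsssHsHsssHsssHsHsssHsHsssHsssHsHsssHs

Each term (from the third on) is the two preceding terms concatenated in order: term 3 = ss·Hs = ssHs.
Continuing: HsssHsssHsHsssHs · ssHsHsssHsHsssHsssHsHsssHs gives term 8.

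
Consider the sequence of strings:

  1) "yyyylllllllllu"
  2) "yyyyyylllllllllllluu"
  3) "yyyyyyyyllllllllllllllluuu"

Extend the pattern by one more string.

yyyyyyyyyylllllllllllllllllluuuu

Each string has the form y^{2n-2} l^{3n} u^{n-2}, where the shown terms are n = 3, 4, 5.
Setting n = 6 gives 10, 18, 4 characters in each block.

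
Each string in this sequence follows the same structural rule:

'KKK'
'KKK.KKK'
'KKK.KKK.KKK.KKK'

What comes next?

Every step duplicates the string with '.' between the halves.
So the next term is two copies of KKK.KKK.KKK.KKK with '.' between the halves.

KKK.KKK.KKK.KKK.KKK.KKK.KKK.KKK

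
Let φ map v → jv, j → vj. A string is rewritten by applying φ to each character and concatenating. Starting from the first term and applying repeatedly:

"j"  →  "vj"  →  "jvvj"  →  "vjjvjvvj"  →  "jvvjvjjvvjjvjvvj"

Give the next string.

Rewriting the 16 symbols of jvvjvjjvvjjvjvvj one by one yields vj jv jv vj jv vj vj jv jv vj vj jv vj jv jv vj; concatenated:

vjjvjvvjjvvjvjjvjvvjvjjvvjjvjvvj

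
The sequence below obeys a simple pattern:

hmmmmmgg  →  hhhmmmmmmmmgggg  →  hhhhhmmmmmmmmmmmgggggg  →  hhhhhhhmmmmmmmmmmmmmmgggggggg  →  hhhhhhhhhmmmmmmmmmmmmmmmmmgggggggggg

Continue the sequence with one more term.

Term n consists of 2n-1 h's, followed by 3n+2 m's, followed by 2n g's (n = 1, 2, …).
Setting n = 6 gives 11, 20, 12 characters in each block.

hhhhhhhhhhhmmmmmmmmmmmmmmmmmmmmgggggggggggg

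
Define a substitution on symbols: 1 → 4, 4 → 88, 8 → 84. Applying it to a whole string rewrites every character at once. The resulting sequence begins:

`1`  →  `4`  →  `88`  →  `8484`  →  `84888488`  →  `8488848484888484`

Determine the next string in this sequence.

84888484848884888488848484888488

φ(8488848484888484) expands symbol-by-symbol to 84 88 84 84 84 88 84 88 84 88 84 84 84 88 84 88; joining the 16 pieces gives the next term.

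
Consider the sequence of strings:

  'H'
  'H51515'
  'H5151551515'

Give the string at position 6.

Every step adds 51515 to the end: s(k+1) = s(k)·51515.
From H5151551515, 3 further steps: H5151551515 → H515155151551515 → H51515515155151551515 → (answer).

H5151551515515155151551515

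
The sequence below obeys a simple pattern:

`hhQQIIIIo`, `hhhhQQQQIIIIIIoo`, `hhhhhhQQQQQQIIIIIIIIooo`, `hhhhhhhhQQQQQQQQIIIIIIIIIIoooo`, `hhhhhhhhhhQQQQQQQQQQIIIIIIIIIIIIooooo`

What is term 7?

Reading off run lengths: h runs 2, 4, 6, 8, 10; Q runs 2, 4, 6, 8, 10; I runs 4, 6, 8, 10, 12; o runs 1, 2, 3, 4, 5 — each is linear in n (n = 1, 2, …).
For term 7, n = 7, so the run lengths are 14, 14, 16, 7.

hhhhhhhhhhhhhhQQQQQQQQQQQQQQIIIIIIIIIIIIIIIIooooooo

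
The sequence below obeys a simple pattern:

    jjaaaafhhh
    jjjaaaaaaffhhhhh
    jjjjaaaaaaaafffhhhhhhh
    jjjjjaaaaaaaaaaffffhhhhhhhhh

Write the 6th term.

jjjjjjjaaaaaaaaaaaaaaffffffhhhhhhhhhhhhh

Term n consists of n+1 j's, followed by 2n+2 a's, followed by n f's, followed by 2n+1 h's (n = 1, 2, …).
At n = 6 the blocks have lengths 7, 14, 6, 13.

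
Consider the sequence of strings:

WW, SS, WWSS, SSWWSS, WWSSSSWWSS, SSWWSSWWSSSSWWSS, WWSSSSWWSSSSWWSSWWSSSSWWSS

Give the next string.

SSWWSSWWSSSSWWSSWWSSSSWWSSSSWWSSWWSSSSWWSS

This is a Fibonacci-style word recurrence s(k) = s(k−2)·s(k−1): e.g. WW·SS = WWSS.
The next term joins SSWWSSWWSSSSWWSS and WWSSSSWWSSSSWWSSWWSSSSWWSS.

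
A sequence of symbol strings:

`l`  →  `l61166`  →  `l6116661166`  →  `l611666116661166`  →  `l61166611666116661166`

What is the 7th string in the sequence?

l611666116661166611666116661166

The strings grow by a fixed suffix 61166 each time.
From l61166611666116661166, 2 further steps: l61166611666116661166 → l6116661166611666116661166 → (answer).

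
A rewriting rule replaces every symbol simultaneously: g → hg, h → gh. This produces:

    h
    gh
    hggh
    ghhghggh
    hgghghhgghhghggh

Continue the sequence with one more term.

Replace each of the 16 characters of hgghghhgghhghggh in place — gh hg hg gh hg gh gh hg hg gh gh hg gh hg hg gh — and concatenate.

ghhghgghhgghghhghgghghhgghhghggh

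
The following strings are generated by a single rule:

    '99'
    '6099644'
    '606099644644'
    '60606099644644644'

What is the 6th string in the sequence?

Every step adds 60 to the front and 644 to the end of the previous string.
From 60606099644644644, 2 further steps: 60606099644644644 → 6060606099644644644644 → (answer).

606060606099644644644644644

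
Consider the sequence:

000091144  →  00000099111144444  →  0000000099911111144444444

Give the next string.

000000000099991111111144444444444

Term n consists of 2n+2 0's, followed by n 9's, followed by 2n 1's, followed by 3n-1 4's (n = 1, 2, …).
Setting n = 4 gives 10, 4, 8, 11 characters in each block.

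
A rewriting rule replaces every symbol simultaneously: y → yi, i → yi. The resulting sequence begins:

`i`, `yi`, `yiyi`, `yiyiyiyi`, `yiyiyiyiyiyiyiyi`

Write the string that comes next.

Rewriting the 16 symbols of yiyiyiyiyiyiyiyi one by one yields yi yi yi yi yi yi yi yi yi yi yi yi yi yi yi yi; concatenated:

yiyiyiyiyiyiyiyiyiyiyiyiyiyiyiyi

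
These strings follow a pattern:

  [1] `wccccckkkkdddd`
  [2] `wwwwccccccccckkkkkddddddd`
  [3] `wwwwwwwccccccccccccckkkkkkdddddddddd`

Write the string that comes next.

wwwwwwwwwwccccccccccccccccckkkkkkkddddddddddddd

Term n consists of 3n-2 w's, followed by 4n+1 c's, followed by n+3 k's, followed by 3n+1 d's (n = 1, 2, …).
Setting n = 4 gives 10, 17, 7, 13 characters in each block.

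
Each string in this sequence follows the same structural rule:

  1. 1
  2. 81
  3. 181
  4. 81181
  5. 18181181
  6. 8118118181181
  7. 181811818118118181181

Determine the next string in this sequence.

8118118181181181811818118118181181

Each term (from the third on) is the two preceding terms concatenated in order: term 3 = 1·81 = 181.
Continuing: 8118118181181 · 181811818118118181181 gives term 8.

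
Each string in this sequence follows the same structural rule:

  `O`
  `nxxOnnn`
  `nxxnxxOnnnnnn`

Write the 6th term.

nxxnxxnxxnxxnxxOnnnnnnnnnnnnnnn

Every step adds nxx to the front and nnn to the end of the previous string.
From nxxnxxOnnnnnn, 3 further steps: nxxnxxOnnnnnn → nxxnxxnxxOnnnnnnnnn → nxxnxxnxxnxxOnnnnnnnnnnnn → (answer).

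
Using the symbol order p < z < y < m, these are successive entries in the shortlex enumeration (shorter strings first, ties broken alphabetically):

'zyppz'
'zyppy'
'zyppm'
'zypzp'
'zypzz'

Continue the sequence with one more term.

zypzy

Treat zypzz as a base-4 numeral over the given alphabet and add one, carrying through any trailing m's.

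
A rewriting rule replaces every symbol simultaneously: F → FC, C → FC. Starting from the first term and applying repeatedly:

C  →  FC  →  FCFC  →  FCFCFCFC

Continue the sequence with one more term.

Apply φ to FCFCFCFC symbol by symbol: F→FC, C→FC, F→FC, C→FC, F→FC, C→FC, F→FC, C→FC; joined: FC FC FC FC FC FC FC FC.

FCFCFCFCFCFCFCFC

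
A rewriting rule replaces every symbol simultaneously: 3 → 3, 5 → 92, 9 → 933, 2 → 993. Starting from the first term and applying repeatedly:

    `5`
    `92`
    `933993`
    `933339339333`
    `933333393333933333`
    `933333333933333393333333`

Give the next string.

Replace each of the 24 characters of 933333333933333393333333 in place — 933 3 3 3 3 3 3 3 3 933 3 3 3 3 3 3 933 3 3 3 3 3 3 3 — and concatenate.

933333333339333333339333333333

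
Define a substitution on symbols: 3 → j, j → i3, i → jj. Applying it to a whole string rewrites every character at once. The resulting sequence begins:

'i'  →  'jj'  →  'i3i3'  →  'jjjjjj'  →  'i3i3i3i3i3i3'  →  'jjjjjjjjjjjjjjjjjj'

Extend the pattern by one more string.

Applying the rule to each of the 18 symbols of jjjjjjjjjjjjjjjjjj gives the pieces i3 i3 i3 i3 i3 i3 i3 i3 i3 i3 i3 i3 i3 i3 i3 i3 i3 i3, which concatenate to the answer.

i3i3i3i3i3i3i3i3i3i3i3i3i3i3i3i3i3i3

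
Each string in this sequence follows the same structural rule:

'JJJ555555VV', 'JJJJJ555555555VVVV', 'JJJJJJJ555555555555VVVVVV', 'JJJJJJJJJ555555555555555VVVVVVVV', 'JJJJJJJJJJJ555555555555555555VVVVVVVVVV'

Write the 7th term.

JJJJJJJJJJJJJJJ555555555555555555555555VVVVVVVVVVVVVV

Reading off run lengths: J runs 3, 5, 7, 9, 11; 5 runs 6, 9, 12, 15, 18; V runs 2, 4, 6, 8, 10 — each is linear in n (n = 1, 2, …).
At n = 7 the blocks have lengths 15, 24, 14.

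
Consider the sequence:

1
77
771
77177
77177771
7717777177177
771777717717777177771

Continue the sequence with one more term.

7717777177177771777717717777177177

Each term (from the third on) is the previous term followed by the one before it: term 3 = 77·1 = 771.
So term 8 is 771777717717777177771·7717777177177.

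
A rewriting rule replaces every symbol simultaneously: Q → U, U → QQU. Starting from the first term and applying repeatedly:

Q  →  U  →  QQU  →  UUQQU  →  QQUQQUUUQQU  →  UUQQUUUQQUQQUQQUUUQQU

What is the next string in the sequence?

Rewriting the 21 symbols of UUQQUUUQQUQQUQQUUUQQU one by one yields QQU QQU U U QQU QQU QQU U U QQU U U QQU U U QQU QQU QQU U U QQU; concatenated:

QQUQQUUUQQUQQUQQUUUQQUUUQQUUUQQUQQUQQUUUQQU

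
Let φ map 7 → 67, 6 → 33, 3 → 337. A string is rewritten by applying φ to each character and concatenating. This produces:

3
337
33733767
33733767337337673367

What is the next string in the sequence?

Replace each of the 20 characters of 33733767337337673367 in place — 337 337 67 337 337 67 33 67 337 337 67 337 337 67 33 67 337 337 33 67 — and concatenate.

33733767337337673367337337673373376733673373373367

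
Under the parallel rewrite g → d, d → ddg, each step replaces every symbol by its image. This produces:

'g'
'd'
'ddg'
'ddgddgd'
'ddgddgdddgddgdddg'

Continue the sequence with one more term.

Applying the rule to each of the 17 symbols of ddgddgdddgddgdddg gives the pieces ddg ddg d ddg ddg d ddg ddg ddg d ddg ddg d ddg ddg ddg d, which concatenate to the answer.

ddgddgdddgddgdddgddgddgdddgddgdddgddgddgd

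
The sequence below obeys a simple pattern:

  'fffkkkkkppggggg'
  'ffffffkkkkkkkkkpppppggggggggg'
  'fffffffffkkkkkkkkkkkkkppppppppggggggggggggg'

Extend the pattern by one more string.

ffffffffffffkkkkkkkkkkkkkkkkkpppppppppppggggggggggggggggg

Reading off run lengths: f runs 3, 6, 9; k runs 5, 9, 13; p runs 2, 5, 8; g runs 5, 9, 13 — each is linear in n (n = 1, 2, …).
At n = 4 the blocks have lengths 12, 17, 11, 17.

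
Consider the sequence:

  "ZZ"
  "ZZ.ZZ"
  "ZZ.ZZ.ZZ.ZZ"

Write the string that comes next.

Every step duplicates the string with '.' between the halves.
One more doubling of ZZ.ZZ.ZZ.ZZ gives the answer.

ZZ.ZZ.ZZ.ZZ.ZZ.ZZ.ZZ.ZZ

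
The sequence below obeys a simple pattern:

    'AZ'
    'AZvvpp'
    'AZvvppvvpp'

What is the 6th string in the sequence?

AZvvppvvppvvppvvppvvpp

Each term is the previous one with vvpp appended.
From AZvvppvvpp, 3 further steps: AZvvppvvpp → AZvvppvvppvvpp → AZvvppvvppvvppvvpp → (answer).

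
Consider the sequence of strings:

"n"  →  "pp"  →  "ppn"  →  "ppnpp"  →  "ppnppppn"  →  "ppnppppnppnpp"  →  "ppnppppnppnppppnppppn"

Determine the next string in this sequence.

This is a Fibonacci-style word recurrence s(k) = s(k−1)·s(k−2): e.g. pp·n = ppn.
The next term joins ppnppppnppnppppnppppn and ppnppppnppnpp.

ppnppppnppnppppnppppnppnppppnppnpp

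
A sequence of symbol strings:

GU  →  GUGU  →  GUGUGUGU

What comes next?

GUGUGUGUGUGUGUGU

s(k+1) = s(k)·s(k) — each term doubles the last.
So the next term is two copies of GUGUGUGU.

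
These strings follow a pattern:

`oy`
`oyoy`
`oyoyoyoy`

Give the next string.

oyoyoyoyoyoyoyoy

s(k+1) = s(k)·s(k) — each term doubles the last.
One more doubling of oyoyoyoy gives the answer.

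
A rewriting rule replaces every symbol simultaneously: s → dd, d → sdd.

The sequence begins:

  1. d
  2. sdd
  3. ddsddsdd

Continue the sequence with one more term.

Rewriting each symbol of ddsddsdd: d→sdd, d→sdd, s→dd, d→sdd, d→sdd, s→dd, d→sdd, d→sdd, which concatenates to sdd sdd dd sdd sdd dd sdd sdd.

sddsddddsddsddddsddsdd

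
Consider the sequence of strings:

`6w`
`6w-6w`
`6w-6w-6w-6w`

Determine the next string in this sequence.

Every step duplicates the string with '-' between the halves.
One more doubling of 6w-6w-6w-6w gives the answer.

6w-6w-6w-6w-6w-6w-6w-6w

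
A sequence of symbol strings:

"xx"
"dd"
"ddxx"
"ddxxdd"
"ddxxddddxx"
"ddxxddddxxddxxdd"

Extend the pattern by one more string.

This is a Fibonacci-style word recurrence s(k) = s(k−1)·s(k−2): e.g. dd·xx = ddxx.
So term 7 is ddxxddddxxddxxdd·ddxxddddxx.

ddxxddddxxddxxddddxxddddxx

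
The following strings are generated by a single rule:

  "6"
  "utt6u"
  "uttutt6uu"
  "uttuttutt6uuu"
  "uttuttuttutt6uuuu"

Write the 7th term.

Every step adds utt to the front and u to the end of the previous string.
From uttuttuttutt6uuuu, 2 further steps: uttuttuttutt6uuuu → uttuttuttuttutt6uuuuu → (answer).

uttuttuttuttuttutt6uuuuuu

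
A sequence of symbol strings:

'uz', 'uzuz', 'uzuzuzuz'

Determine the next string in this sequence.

Each string is two copies of the previous one concatenated.
So the next term is two copies of uzuzuzuz.

uzuzuzuzuzuzuzuz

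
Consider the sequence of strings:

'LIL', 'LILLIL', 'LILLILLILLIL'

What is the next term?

s(k+1) = s(k)·s(k) — each term doubles the last.
So the next term is two copies of LILLILLILLIL.

LILLILLILLILLILLILLILLIL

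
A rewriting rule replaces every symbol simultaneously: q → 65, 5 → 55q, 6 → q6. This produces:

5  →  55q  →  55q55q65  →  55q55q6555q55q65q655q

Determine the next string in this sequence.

55q55q6555q55q65q655q55q55q6555q55q65q655q65q655q55q65

Applying the rule to each of the 21 symbols of 55q55q6555q55q65q655q gives the pieces 55q 55q 65 55q 55q 65 q6 55q 55q 55q 65 55q 55q 65 q6 55q 65 q6 55q 55q 65, which concatenate to the answer.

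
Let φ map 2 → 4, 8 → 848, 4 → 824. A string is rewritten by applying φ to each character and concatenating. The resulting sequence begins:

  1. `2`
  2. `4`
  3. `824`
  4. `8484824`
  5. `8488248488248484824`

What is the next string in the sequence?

Replace each of the 19 characters of 8488248488248484824 in place — 848 824 848 848 4 824 848 824 848 848 4 824 848 824 848 824 848 4 824 — and concatenate.

848824848848482484882484884848248488248488248484824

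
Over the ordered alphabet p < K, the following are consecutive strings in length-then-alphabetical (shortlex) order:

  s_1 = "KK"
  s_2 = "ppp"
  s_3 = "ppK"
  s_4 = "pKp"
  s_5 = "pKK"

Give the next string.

Kpp

Find the rightmost character of pKK below K, bump it to the next letter, and reset everything to its right to p.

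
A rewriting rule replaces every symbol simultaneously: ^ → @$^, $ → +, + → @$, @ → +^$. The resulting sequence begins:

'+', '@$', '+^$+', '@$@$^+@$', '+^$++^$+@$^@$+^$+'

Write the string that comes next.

Rewriting the 17 symbols of +^$++^$+@$^@$+^$+ one by one yields @$ @$^ + @$ @$ @$^ + @$ +^$ + @$^ +^$ + @$ @$^ + @$; concatenated:

@$@$^+@$@$@$^+@$+^$+@$^+^$+@$@$^+@$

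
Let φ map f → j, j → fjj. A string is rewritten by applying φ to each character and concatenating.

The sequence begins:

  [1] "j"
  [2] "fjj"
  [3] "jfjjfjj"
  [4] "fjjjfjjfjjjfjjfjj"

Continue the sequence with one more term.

Rewriting the 17 symbols of fjjjfjjfjjjfjjfjj one by one yields j fjj fjj fjj j fjj fjj j fjj fjj fjj j fjj fjj j fjj fjj; concatenated:

jfjjfjjfjjjfjjfjjjfjjfjjfjjjfjjfjjjfjjfjj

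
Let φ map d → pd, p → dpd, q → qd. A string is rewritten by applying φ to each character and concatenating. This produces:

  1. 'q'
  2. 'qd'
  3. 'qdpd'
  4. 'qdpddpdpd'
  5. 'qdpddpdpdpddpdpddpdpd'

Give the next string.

Applying the rule to each of the 21 symbols of qdpddpdpdpddpdpddpdpd gives the pieces qd pd dpd pd pd dpd pd dpd pd dpd pd pd dpd pd dpd pd pd dpd pd dpd pd, which concatenate to the answer.

qdpddpdpdpddpdpddpdpddpdpdpddpdpddpdpdpddpdpddpdpd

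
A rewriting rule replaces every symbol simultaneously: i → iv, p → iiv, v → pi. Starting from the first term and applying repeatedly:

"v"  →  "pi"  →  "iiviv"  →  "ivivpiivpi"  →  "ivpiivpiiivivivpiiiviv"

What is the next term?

Rewriting the 22 symbols of ivpiivpiiivivivpiiiviv one by one yields iv pi iiv iv iv pi iiv iv iv iv pi iv pi iv pi iiv iv iv iv pi iv pi; concatenated:

ivpiiivivivpiiivivivivpiivpiivpiiivivivivpiivpi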